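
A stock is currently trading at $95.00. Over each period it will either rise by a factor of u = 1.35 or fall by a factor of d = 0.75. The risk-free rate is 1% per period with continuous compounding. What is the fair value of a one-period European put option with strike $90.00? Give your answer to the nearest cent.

Risk-neutral probability p = (e^0.01 − 0.75)/(1.35 − 0.75) = 0.2601/0.6000 = 0.4334
Terminal stock prices: S_u = 128.2, S_d = 71.25
Terminal payoffs (K − S): max(-38.25, 0) = 0, max(18.75, 0) = 18.75
Node 0 (S = 95): V_0 = e^(−0.01)·[0.4334·0.0000 + 0.5666·18.7500] = 10.5177

$10.52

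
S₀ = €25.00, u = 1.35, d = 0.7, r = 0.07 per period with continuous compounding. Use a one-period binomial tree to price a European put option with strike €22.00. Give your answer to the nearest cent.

€1.79

Risk-neutral probability p = (e^0.07 − 0.7)/(1.35 − 0.7) = 0.3725/0.6500 = 0.5731
Terminal stock prices: S_u = 33.75, S_d = 17.5
Terminal payoffs (K − S): max(-11.75, 0) = 0, max(4.5, 0) = 4.5
Node 0 (S = 25): V_0 = e^(−0.07)·[0.5731·0.0000 + 0.4269·4.5000] = 1.7912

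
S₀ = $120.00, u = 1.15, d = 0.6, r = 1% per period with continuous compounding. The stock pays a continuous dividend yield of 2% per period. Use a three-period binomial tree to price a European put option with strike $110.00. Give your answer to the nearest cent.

$18.83

Per-period risk-free factor R = e^0.01 = 1.0101; dividend-adjusted growth = e^(0.01−0.02) = 0.9900.
Risk-neutral probability p = (0.9900 − 0.6)/(1.15 − 0.6) = 0.3900/0.5500 = 0.7092
Terminal stock prices: S_uuu = 182.5, S_uud = 95.22, S_udd = 49.68, S_ddd = 25.92
Terminal payoffs (K − S): max(-72.5, 0) = 0, max(14.78, 0) = 14.78, max(60.32, 0) = 60.32, max(84.08, 0) = 84.08
Node uu (S = 158.7): V_uu = e^(−0.01)·[0.7092·0.0000 + 0.2908·14.7800] = 4.2555
Node ud (S = 82.8): V_ud = e^(−0.01)·[0.7092·14.7800 + 0.2908·60.3200] = 27.7450
Node dd (S = 43.2): V_dd = e^(−0.01)·[0.7092·60.3200 + 0.2908·84.0800] = 66.5609
Node u (S = 138): V_u = e^(−0.01)·[0.7092·4.2555 + 0.2908·27.7450] = 10.9764
Node d (S = 72): V_d = e^(−0.01)·[0.7092·27.7450 + 0.2908·66.5609] = 38.6450
Node 0 (S = 120): V_0 = e^(−0.01)·[0.7092·10.9764 + 0.2908·38.6450] = 18.8337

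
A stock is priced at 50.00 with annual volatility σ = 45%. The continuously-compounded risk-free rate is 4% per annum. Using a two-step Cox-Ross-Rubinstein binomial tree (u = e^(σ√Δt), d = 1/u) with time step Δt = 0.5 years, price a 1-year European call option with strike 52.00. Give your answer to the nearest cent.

8.35

CRR parameters: u = e^(σ√Δt) = e^(0.45·√0.5) = 1.3746, d = 1/u = 0.7275
Per-period rate: rΔt = 0.04·0.5 = 0.02, so R = e^0.02 = 1.0202
Risk-neutral probability p = (e^0.02 − 0.7275)/(1.3746 − 0.7275) = 0.2927/0.6472 = 0.4523
Terminal stock prices: S_uu = 94.48, S_ud = 50, S_dd = 26.46
Terminal payoffs (S − K): max(42.48, 0) = 42.48, max(-2, 0) = 0, max(-25.54, 0) = 0
Node u (S = 68.73): V_u = e^(−0.02)·[0.4523·42.4829 + 0.5477·0.0000] = 18.8357
Node d (S = 36.37): V_d = e^(−0.02)·[0.4523·0.0000 + 0.5477·0.0000] = 0.0000
Node 0 (S = 50): V_0 = e^(−0.02)·[0.4523·18.8357 + 0.5477·0.0000] = 8.3512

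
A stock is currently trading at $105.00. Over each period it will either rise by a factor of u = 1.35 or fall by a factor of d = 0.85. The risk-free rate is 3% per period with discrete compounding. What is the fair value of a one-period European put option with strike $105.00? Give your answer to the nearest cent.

$9.79

Risk-neutral probability p = (1 + 0.03 − 0.85)/(1.35 − 0.85) = 0.1800/0.5000 = 0.3600
Terminal stock prices: S_u = 141.8, S_d = 89.25
Terminal payoffs (K − S): max(-36.75, 0) = 0, max(15.75, 0) = 15.75
Node 0 (S = 105): V_0 = 1/1.03·[0.3600·0.0000 + 0.6400·15.7500] = 9.7864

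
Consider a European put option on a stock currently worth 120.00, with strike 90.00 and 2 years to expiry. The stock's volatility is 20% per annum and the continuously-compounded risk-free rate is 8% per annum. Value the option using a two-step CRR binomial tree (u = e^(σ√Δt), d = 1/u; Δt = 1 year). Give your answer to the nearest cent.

0.96

CRR parameters: u = e^(σ√Δt) = e^(0.2·√1) = 1.2214, d = 1/u = 0.8187
Per-period rate: rΔt = 0.08·1 = 0.08, so R = e^0.08 = 1.0833
Risk-neutral probability p = (e^0.08 − 0.8187)/(1.2214 − 0.8187) = 0.2646/0.4027 = 0.6570
Terminal stock prices: S_uu = 179, S_ud = 120, S_dd = 80.44
Terminal payoffs (K − S): max(-89.02, 0) = 0, max(-30, 0) = 0, max(9.562, 0) = 9.562
Node u (S = 146.6): V_u = e^(−0.08)·[0.6570·0.0000 + 0.3430·0.0000] = 0.0000
Node d (S = 98.25): V_d = e^(−0.08)·[0.6570·0.0000 + 0.3430·9.5616] = 3.0275
Node 0 (S = 120): V_0 = e^(−0.08)·[0.6570·0.0000 + 0.3430·3.0275] = 0.9586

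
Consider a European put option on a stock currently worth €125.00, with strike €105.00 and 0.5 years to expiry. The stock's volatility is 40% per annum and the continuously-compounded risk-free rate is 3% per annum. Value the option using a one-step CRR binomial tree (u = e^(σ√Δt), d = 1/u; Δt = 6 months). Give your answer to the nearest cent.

CRR parameters: u = e^(σ√Δt) = e^(0.4·√0.5) = 1.3269, d = 1/u = 0.7536
Per-period rate: rΔt = 0.03·0.5 = 0.015, so R = e^0.015 = 1.0151
Risk-neutral probability p = (e^0.015 − 0.7536)/(1.3269 − 0.7536) = 0.2615/0.5733 = 0.4561
Terminal stock prices: S_u = 165.9, S_d = 94.2
Terminal payoffs (K − S): max(-60.86, 0) = 0, max(10.8, 0) = 10.8
Node 0 (S = 125): V_0 = e^(−0.015)·[0.4561·0.0000 + 0.5439·10.7952] = 5.7839

€5.78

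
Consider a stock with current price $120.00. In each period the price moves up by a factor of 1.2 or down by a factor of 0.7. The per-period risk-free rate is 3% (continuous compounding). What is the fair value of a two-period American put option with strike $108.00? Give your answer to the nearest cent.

Risk-neutral probability p = (e^0.03 − 0.7)/(1.2 − 0.7) = 0.3305/0.5000 = 0.6609
Terminal stock prices: S_uu = 172.8, S_ud = 100.8, S_dd = 58.8
Terminal payoffs (K − S): max(-64.8, 0) = 0, max(7.2, 0) = 7.2, max(49.2, 0) = 49.2
Node u (S = 144): continuation = e^(−0.03)·[0.6609·0.0000 + 0.3391·7.2000] = 2.3693; exercise value = 0.0000 ≤ continuation, so V_u = 2.3693
Node d (S = 84): continuation = e^(−0.03)·[0.6609·7.2000 + 0.3391·49.2000] = 20.8081; exercise value = 24.0000 > continuation, so V_d = 24.0000 (exercise)
Node 0 (S = 120): continuation = e^(−0.03)·[0.6609·2.3693 + 0.3391·24.0000] = 9.4173; exercise value = 0.0000 ≤ continuation, so V_0 = 9.4173

$9.42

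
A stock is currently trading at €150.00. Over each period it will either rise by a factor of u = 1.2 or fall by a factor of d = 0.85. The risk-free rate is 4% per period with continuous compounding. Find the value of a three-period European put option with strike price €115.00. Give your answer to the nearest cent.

€1.91

Risk-neutral probability p = (e^0.04 − 0.85)/(1.2 − 0.85) = 0.1908/0.3500 = 0.5452
Terminal stock prices: S_uuu = 259.2, S_uud = 183.6, S_udd = 130, S_ddd = 92.12
Terminal payoffs (K − S): max(-144.2, 0) = 0, max(-68.6, 0) = 0, max(-15.05, 0) = 0, max(22.88, 0) = 22.88
Node uu (S = 216): V_uu = e^(−0.04)·[0.5452·0.0000 + 0.4548·0.0000] = 0.0000
Node ud (S = 153): V_ud = e^(−0.04)·[0.5452·0.0000 + 0.4548·0.0000] = 0.0000
Node dd (S = 108.4): V_dd = e^(−0.04)·[0.5452·0.0000 + 0.4548·22.8813] = 9.9989
Node u (S = 180): V_u = e^(−0.04)·[0.5452·0.0000 + 0.4548·0.0000] = 0.0000
Node d (S = 127.5): V_d = e^(−0.04)·[0.5452·0.0000 + 0.4548·9.9989] = 4.3695
Node 0 (S = 150): V_0 = e^(−0.04)·[0.5452·0.0000 + 0.4548·4.3695] = 1.9094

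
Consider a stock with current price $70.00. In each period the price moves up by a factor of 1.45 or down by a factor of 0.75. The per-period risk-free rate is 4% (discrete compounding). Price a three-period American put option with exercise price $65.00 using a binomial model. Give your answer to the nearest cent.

$10.13

Risk-neutral probability p = (1 + 0.04 − 0.75)/(1.45 − 0.75) = 0.2900/0.7000 = 0.4143
Terminal stock prices: S_uuu = 213.4, S_uud = 110.4, S_udd = 57.09, S_ddd = 29.53
Terminal payoffs (K − S): max(-148.4, 0) = 0, max(-45.38, 0) = 0, max(7.906, 0) = 7.906, max(35.47, 0) = 35.47
Node uu (S = 147.2): continuation = 1/1.04·[0.4143·0.0000 + 0.5857·0.0000] = 0.0000; exercise value = 0.0000 ≤ continuation, so V_uu = 0.0000
Node ud (S = 76.12): continuation = 1/1.04·[0.4143·0.0000 + 0.5857·7.9062] = 4.4527; exercise value = 0.0000 ≤ continuation, so V_ud = 4.4527
Node dd (S = 39.38): continuation = 1/1.04·[0.4143·7.9062 + 0.5857·35.4688] = 23.1250; exercise value = 25.6250 > continuation, so V_dd = 25.6250 (exercise)
Node u (S = 101.5): continuation = 1/1.04·[0.4143·0.0000 + 0.5857·4.4527] = 2.5077; exercise value = 0.0000 ≤ continuation, so V_u = 2.5077
Node d (S = 52.5): continuation = 1/1.04·[0.4143·4.4527 + 0.5857·25.6250] = 16.2054; exercise value = 12.5000 ≤ continuation, so V_d = 16.2054
Node 0 (S = 70): continuation = 1/1.04·[0.4143·2.5077 + 0.5857·16.2054] = 10.1256; exercise value = 0.0000 ≤ continuation, so V_0 = 10.1256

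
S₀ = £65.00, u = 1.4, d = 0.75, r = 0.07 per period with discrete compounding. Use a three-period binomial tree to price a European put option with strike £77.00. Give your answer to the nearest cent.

£13.32

Risk-neutral probability p = (1 + 0.07 − 0.75)/(1.4 − 0.75) = 0.3200/0.6500 = 0.4923
Terminal stock prices: S_uuu = 178.4, S_uud = 95.55, S_udd = 51.19, S_ddd = 27.42
Terminal payoffs (K − S): max(-101.4, 0) = 0, max(-18.55, 0) = 0, max(25.81, 0) = 25.81, max(49.58, 0) = 49.58
Node uu (S = 127.4): V_uu = 1/1.07·[0.4923·0.0000 + 0.5077·0.0000] = 0.0000
Node ud (S = 68.25): V_ud = 1/1.07·[0.4923·0.0000 + 0.5077·25.8125] = 12.2475
Node dd (S = 36.56): V_dd = 1/1.07·[0.4923·25.8125 + 0.5077·49.5781] = 35.4001
Node u (S = 91): V_u = 1/1.07·[0.4923·0.0000 + 0.5077·12.2475] = 5.8112
Node d (S = 48.75): V_d = 1/1.07·[0.4923·12.2475 + 0.5077·35.4001] = 22.4317
Node 0 (S = 65): V_0 = 1/1.07·[0.4923·5.8112 + 0.5077·22.4317] = 13.3171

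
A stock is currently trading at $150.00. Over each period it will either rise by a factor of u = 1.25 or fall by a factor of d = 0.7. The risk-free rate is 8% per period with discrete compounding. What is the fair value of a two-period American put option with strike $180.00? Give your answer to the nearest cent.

$30.39

Risk-neutral probability p = (1 + 0.08 − 0.7)/(1.25 − 0.7) = 0.3800/0.5500 = 0.6909
Terminal stock prices: S_uu = 234.4, S_ud = 131.2, S_dd = 73.5
Terminal payoffs (K − S): max(-54.38, 0) = 0, max(48.75, 0) = 48.75, max(106.5, 0) = 106.5
Node u (S = 187.5): continuation = 1/1.08·[0.6909·0.0000 + 0.3091·48.7500] = 13.9520; exercise value = 0.0000 ≤ continuation, so V_u = 13.9520
Node d (S = 105): continuation = 1/1.08·[0.6909·48.7500 + 0.3091·106.5000] = 61.6667; exercise value = 75.0000 > continuation, so V_d = 75.0000 (exercise)
Node 0 (S = 150): continuation = 1/1.08·[0.6909·13.9520 + 0.3091·75.0000] = 30.3902; exercise value = 30.0000 ≤ continuation, so V_0 = 30.3902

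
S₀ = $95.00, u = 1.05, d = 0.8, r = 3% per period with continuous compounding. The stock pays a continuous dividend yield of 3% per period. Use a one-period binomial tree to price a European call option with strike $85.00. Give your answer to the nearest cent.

$11.45

Per-period risk-free factor R = e^0.03 = 1.0305; dividend-adjusted growth = e^(0.03−0.03) = 1.0000.
Risk-neutral probability p = (1.0000 − 0.8)/(1.05 − 0.8) = 0.2000/0.2500 = 0.8000
Terminal stock prices: S_u = 99.75, S_d = 76
Terminal payoffs (S − K): max(14.75, 0) = 14.75, max(-9, 0) = 0
Node 0 (S = 95): V_0 = e^(−0.03)·[0.8000·14.7500 + 0.2000·0.0000] = 11.4513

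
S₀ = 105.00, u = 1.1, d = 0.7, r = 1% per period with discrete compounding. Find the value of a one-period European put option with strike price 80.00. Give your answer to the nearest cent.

Risk-neutral probability p = (1 + 0.01 − 0.7)/(1.1 − 0.7) = 0.3100/0.4000 = 0.7750
Terminal stock prices: S_u = 115.5, S_d = 73.5
Terminal payoffs (K − S): max(-35.5, 0) = 0, max(6.5, 0) = 6.5
Node 0 (S = 105): V_0 = 1/1.01·[0.7750·0.0000 + 0.2250·6.5000] = 1.4480

1.45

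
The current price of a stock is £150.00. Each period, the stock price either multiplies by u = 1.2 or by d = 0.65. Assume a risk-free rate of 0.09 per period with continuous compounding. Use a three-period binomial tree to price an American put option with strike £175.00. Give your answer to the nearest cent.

Risk-neutral probability p = (e^0.09 − 0.65)/(1.2 − 0.65) = 0.4442/0.5500 = 0.8076
Terminal stock prices: S_uuu = 259.2, S_uud = 140.4, S_udd = 76.05, S_ddd = 41.19
Terminal payoffs (K − S): max(-84.2, 0) = 0, max(34.6, 0) = 34.6, max(98.95, 0) = 98.95, max(133.8, 0) = 133.8
Node uu (S = 216): continuation = e^(−0.09)·[0.8076·0.0000 + 0.1924·34.6000] = 6.0844; exercise value = 0.0000 ≤ continuation, so V_uu = 6.0844
Node ud (S = 117): continuation = e^(−0.09)·[0.8076·34.6000 + 0.1924·98.9500] = 42.9380; exercise value = 58.0000 > continuation, so V_ud = 58.0000 (exercise)
Node dd (S = 63.38): continuation = e^(−0.09)·[0.8076·98.9500 + 0.1924·133.8063] = 96.5630; exercise value = 111.6250 > continuation, so V_dd = 111.6250 (exercise)
Node u (S = 180): continuation = e^(−0.09)·[0.8076·6.0844 + 0.1924·58.0000] = 14.6901; exercise value = 0.0000 ≤ continuation, so V_u = 14.6901
Node d (S = 97.5): continuation = e^(−0.09)·[0.8076·58.0000 + 0.1924·111.6250] = 62.4380; exercise value = 77.5000 > continuation, so V_d = 77.5000 (exercise)
Node 0 (S = 150): continuation = e^(−0.09)·[0.8076·14.6901 + 0.1924·77.5000] = 24.4708; exercise value = 25.0000 > continuation, so V_0 = 25.0000 (exercise)

£25.00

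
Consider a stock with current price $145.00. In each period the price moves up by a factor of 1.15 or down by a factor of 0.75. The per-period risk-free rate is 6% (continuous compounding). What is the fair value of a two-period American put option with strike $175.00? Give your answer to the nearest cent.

$30.00

Risk-neutral probability p = (e^0.06 − 0.75)/(1.15 − 0.75) = 0.3118/0.4000 = 0.7796
Terminal stock prices: S_uu = 191.8, S_ud = 125.1, S_dd = 81.56
Terminal payoffs (K − S): max(-16.76, 0) = 0, max(49.94, 0) = 49.94, max(93.44, 0) = 93.44
Node u (S = 166.8): continuation = e^(−0.06)·[0.7796·0.0000 + 0.2204·49.9375] = 10.3657; exercise value = 8.2500 ≤ continuation, so V_u = 10.3657
Node d (S = 108.8): continuation = e^(−0.06)·[0.7796·49.9375 + 0.2204·93.4375] = 56.0588; exercise value = 66.2500 > continuation, so V_d = 66.2500 (exercise)
Node 0 (S = 145): continuation = e^(−0.06)·[0.7796·10.3657 + 0.2204·66.2500] = 21.3621; exercise value = 30.0000 > continuation, so V_0 = 30.0000 (exercise)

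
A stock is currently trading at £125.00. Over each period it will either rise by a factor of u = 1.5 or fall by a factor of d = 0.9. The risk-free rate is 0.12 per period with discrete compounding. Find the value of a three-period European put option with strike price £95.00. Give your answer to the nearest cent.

£0.70

Risk-neutral probability p = (1 + 0.12 − 0.9)/(1.5 − 0.9) = 0.2200/0.6000 = 0.3667
Terminal stock prices: S_uuu = 421.9, S_uud = 253.1, S_udd = 151.9, S_ddd = 91.13
Terminal payoffs (K − S): max(-326.9, 0) = 0, max(-158.1, 0) = 0, max(-56.88, 0) = 0, max(3.875, 0) = 3.875
Node uu (S = 281.2): V_uu = 1/1.12·[0.3667·0.0000 + 0.6333·0.0000] = 0.0000
Node ud (S = 168.8): V_ud = 1/1.12·[0.3667·0.0000 + 0.6333·0.0000] = 0.0000
Node dd (S = 101.2): V_dd = 1/1.12·[0.3667·0.0000 + 0.6333·3.8750] = 2.1912
Node u (S = 187.5): V_u = 1/1.12·[0.3667·0.0000 + 0.6333·0.0000] = 0.0000
Node d (S = 112.5): V_d = 1/1.12·[0.3667·0.0000 + 0.6333·2.1912] = 1.2391
Node 0 (S = 125): V_0 = 1/1.12·[0.3667·0.0000 + 0.6333·1.2391] = 0.7007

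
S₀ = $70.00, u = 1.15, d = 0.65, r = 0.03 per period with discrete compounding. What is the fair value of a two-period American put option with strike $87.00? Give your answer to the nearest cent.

$17.00

Risk-neutral probability p = (1 + 0.03 − 0.65)/(1.15 − 0.65) = 0.3800/0.5000 = 0.7600
Terminal stock prices: S_uu = 92.57, S_ud = 52.33, S_dd = 29.58
Terminal payoffs (K − S): max(-5.575, 0) = 0, max(34.67, 0) = 34.67, max(57.42, 0) = 57.42
Node u (S = 80.5): continuation = 1/1.03·[0.7600·0.0000 + 0.2400·34.6750] = 8.0796; exercise value = 6.5000 ≤ continuation, so V_u = 8.0796
Node d (S = 45.5): continuation = 1/1.03·[0.7600·34.6750 + 0.2400·57.4250] = 38.9660; exercise value = 41.5000 > continuation, so V_d = 41.5000 (exercise)
Node 0 (S = 70): continuation = 1/1.03·[0.7600·8.0796 + 0.2400·41.5000] = 15.6316; exercise value = 17.0000 > continuation, so V_0 = 17.0000 (exercise)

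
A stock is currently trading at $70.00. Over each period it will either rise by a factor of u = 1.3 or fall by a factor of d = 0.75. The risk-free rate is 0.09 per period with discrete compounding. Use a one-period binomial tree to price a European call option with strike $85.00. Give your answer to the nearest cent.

$3.40

Risk-neutral probability p = (1 + 0.09 − 0.75)/(1.3 − 0.75) = 0.3400/0.5500 = 0.6182
Terminal stock prices: S_u = 91, S_d = 52.5
Terminal payoffs (S − K): max(6, 0) = 6, max(-32.5, 0) = 0
Node 0 (S = 70): V_0 = 1/1.09·[0.6182·6.0000 + 0.3818·0.0000] = 3.4028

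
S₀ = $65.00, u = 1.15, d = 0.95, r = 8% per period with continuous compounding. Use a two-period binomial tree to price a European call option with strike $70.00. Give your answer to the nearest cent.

$6.42

Risk-neutral probability p = (e^0.08 − 0.95)/(1.15 − 0.95) = 0.1333/0.2000 = 0.6664
Terminal stock prices: S_uu = 85.96, S_ud = 71.01, S_dd = 58.66
Terminal payoffs (S − K): max(15.96, 0) = 15.96, max(1.013, 0) = 1.013, max(-11.34, 0) = 0
Node u (S = 74.75): V_u = e^(−0.08)·[0.6664·15.9625 + 0.3336·1.0125] = 10.1319
Node d (S = 61.75): V_d = e^(−0.08)·[0.6664·1.0125 + 0.3336·0.0000] = 0.6229
Node 0 (S = 65): V_0 = e^(−0.08)·[0.6664·10.1319 + 0.3336·0.6229] = 6.4249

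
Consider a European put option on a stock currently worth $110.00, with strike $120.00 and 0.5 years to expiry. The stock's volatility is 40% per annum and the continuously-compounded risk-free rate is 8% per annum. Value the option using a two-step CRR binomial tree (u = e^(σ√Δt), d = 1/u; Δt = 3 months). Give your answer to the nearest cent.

$15.90

CRR parameters: u = e^(σ√Δt) = e^(0.4·√0.25) = 1.2214, d = 1/u = 0.8187
Per-period rate: rΔt = 0.08·0.25 = 0.02, so R = e^0.02 = 1.0202
Risk-neutral probability p = (e^0.02 − 0.8187)/(1.2214 − 0.8187) = 0.2015/0.4027 = 0.5003
Terminal stock prices: S_uu = 164.1, S_ud = 110, S_dd = 73.74
Terminal payoffs (K − S): max(-44.1, 0) = 0, max(10, 0) = 10, max(46.26, 0) = 46.26
Node u (S = 134.4): V_u = e^(−0.02)·[0.5003·0.0000 + 0.4997·10.0000] = 4.8977
Node d (S = 90.06): V_d = e^(−0.02)·[0.5003·10.0000 + 0.4997·46.2648] = 27.5635
Node 0 (S = 110): V_0 = e^(−0.02)·[0.5003·4.8977 + 0.4997·27.5635] = 15.9018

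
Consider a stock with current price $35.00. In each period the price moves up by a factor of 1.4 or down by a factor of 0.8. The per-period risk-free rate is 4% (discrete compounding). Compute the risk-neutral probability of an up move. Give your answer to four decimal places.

Risk-neutral probability p = (1 + 0.04 − 0.8)/(1.4 − 0.8) = 0.2400/0.6000 = 0.4000

p = 0.4000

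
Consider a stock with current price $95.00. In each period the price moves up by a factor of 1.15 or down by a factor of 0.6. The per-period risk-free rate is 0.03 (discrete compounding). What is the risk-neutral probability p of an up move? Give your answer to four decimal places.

p = 0.7818

Risk-neutral probability p = (1 + 0.03 − 0.6)/(1.15 − 0.6) = 0.4300/0.5500 = 0.7818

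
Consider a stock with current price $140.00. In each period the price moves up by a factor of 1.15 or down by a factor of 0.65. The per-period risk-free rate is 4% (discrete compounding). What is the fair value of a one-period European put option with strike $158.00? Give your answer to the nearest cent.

Risk-neutral probability p = (1 + 0.04 − 0.65)/(1.15 − 0.65) = 0.3900/0.5000 = 0.7800
Terminal stock prices: S_u = 161, S_d = 91
Terminal payoffs (K − S): max(-3, 0) = 0, max(67, 0) = 67
Node 0 (S = 140): V_0 = 1/1.04·[0.7800·0.0000 + 0.2200·67.0000] = 14.1731

$14.17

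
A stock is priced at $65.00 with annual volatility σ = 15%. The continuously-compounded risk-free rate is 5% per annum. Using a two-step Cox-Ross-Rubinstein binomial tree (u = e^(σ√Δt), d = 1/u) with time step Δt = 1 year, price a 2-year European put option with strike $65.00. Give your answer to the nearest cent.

CRR parameters: u = e^(σ√Δt) = e^(0.15·√1) = 1.1618, d = 1/u = 0.8607
Per-period rate: rΔt = 0.05·1 = 0.05, so R = e^0.05 = 1.0513
Risk-neutral probability p = (e^0.05 − 0.8607)/(1.1618 − 0.8607) = 0.1906/0.3011 = 0.6328
Terminal stock prices: S_uu = 87.74, S_ud = 65, S_dd = 48.15
Terminal payoffs (K − S): max(-22.74, 0) = 0, max(0, 0) = 0, max(16.85, 0) = 16.85
Node u (S = 75.52): V_u = e^(−0.05)·[0.6328·0.0000 + 0.3672·0.0000] = 0.0000
Node d (S = 55.95): V_d = e^(−0.05)·[0.6328·0.0000 + 0.3672·16.8468] = 5.8839
Node 0 (S = 65): V_0 = e^(−0.05)·[0.6328·0.0000 + 0.3672·5.8839] = 2.0550

$2.06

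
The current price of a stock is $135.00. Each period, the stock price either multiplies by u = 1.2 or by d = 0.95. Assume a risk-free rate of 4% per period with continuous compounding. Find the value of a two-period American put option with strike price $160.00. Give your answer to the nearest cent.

$25.00

Risk-neutral probability p = (e^0.04 − 0.95)/(1.2 − 0.95) = 0.0908/0.2500 = 0.3632
Terminal stock prices: S_uu = 194.4, S_ud = 153.9, S_dd = 121.8
Terminal payoffs (K − S): max(-34.4, 0) = 0, max(6.1, 0) = 6.1, max(38.16, 0) = 38.16
Node u (S = 162): continuation = e^(−0.04)·[0.3632·0.0000 + 0.6368·6.1000] = 3.7319; exercise value = 0.0000 ≤ continuation, so V_u = 3.7319
Node d (S = 128.2): continuation = e^(−0.04)·[0.3632·6.1000 + 0.6368·38.1625] = 25.4763; exercise value = 31.7500 > continuation, so V_d = 31.7500 (exercise)
Node 0 (S = 135): continuation = e^(−0.04)·[0.3632·3.7319 + 0.6368·31.7500] = 20.7267; exercise value = 25.0000 > continuation, so V_0 = 25.0000 (exercise)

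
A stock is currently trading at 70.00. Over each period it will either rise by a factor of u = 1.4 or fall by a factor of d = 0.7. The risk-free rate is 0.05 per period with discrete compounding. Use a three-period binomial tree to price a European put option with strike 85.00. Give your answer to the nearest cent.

Risk-neutral probability p = (1 + 0.05 − 0.7)/(1.4 − 0.7) = 0.3500/0.7000 = 0.5000
Terminal stock prices: S_uuu = 192.1, S_uud = 96.04, S_udd = 48.02, S_ddd = 24.01
Terminal payoffs (K − S): max(-107.1, 0) = 0, max(-11.04, 0) = 0, max(36.98, 0) = 36.98, max(60.99, 0) = 60.99
Node uu (S = 137.2): V_uu = 1/1.05·[0.5000·0.0000 + 0.5000·0.0000] = 0.0000
Node ud (S = 68.6): V_ud = 1/1.05·[0.5000·0.0000 + 0.5000·36.9800] = 17.6095
Node dd (S = 34.3): V_dd = 1/1.05·[0.5000·36.9800 + 0.5000·60.9900] = 46.6524
Node u (S = 98): V_u = 1/1.05·[0.5000·0.0000 + 0.5000·17.6095] = 8.3855
Node d (S = 49): V_d = 1/1.05·[0.5000·17.6095 + 0.5000·46.6524] = 30.6009
Node 0 (S = 70): V_0 = 1/1.05·[0.5000·8.3855 + 0.5000·30.6009] = 18.5649

18.56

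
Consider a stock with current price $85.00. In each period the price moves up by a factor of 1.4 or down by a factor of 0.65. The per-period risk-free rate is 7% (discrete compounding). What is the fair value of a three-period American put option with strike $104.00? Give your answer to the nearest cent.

$25.78

Risk-neutral probability p = (1 + 0.07 − 0.65)/(1.4 − 0.65) = 0.4200/0.7500 = 0.5600
Terminal stock prices: S_uuu = 233.2, S_uud = 108.3, S_udd = 50.28, S_ddd = 23.34
Terminal payoffs (K − S): max(-129.2, 0) = 0, max(-4.29, 0) = 0, max(53.72, 0) = 53.72, max(80.66, 0) = 80.66
Node uu (S = 166.6): continuation = 1/1.07·[0.5600·0.0000 + 0.4400·0.0000] = 0.0000; exercise value = 0.0000 ≤ continuation, so V_uu = 0.0000
Node ud (S = 77.35): continuation = 1/1.07·[0.5600·0.0000 + 0.4400·53.7225] = 22.0915; exercise value = 26.6500 > continuation, so V_ud = 26.6500 (exercise)
Node dd (S = 35.91): continuation = 1/1.07·[0.5600·53.7225 + 0.4400·80.6569] = 61.2838; exercise value = 68.0875 > continuation, so V_dd = 68.0875 (exercise)
Node u (S = 119): continuation = 1/1.07·[0.5600·0.0000 + 0.4400·26.6500] = 10.9589; exercise value = 0.0000 ≤ continuation, so V_u = 10.9589
Node d (S = 55.25): continuation = 1/1.07·[0.5600·26.6500 + 0.4400·68.0875] = 41.9463; exercise value = 48.7500 > continuation, so V_d = 48.7500 (exercise)
Node 0 (S = 85): continuation = 1/1.07·[0.5600·10.9589 + 0.4400·48.7500] = 25.7822; exercise value = 19.0000 ≤ continuation, so V_0 = 25.7822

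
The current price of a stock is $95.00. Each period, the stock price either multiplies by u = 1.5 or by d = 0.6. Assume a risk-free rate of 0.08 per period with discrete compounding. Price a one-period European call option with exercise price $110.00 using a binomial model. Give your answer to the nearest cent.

$16.05

Risk-neutral probability p = (1 + 0.08 − 0.6)/(1.5 − 0.6) = 0.4800/0.9000 = 0.5333
Terminal stock prices: S_u = 142.5, S_d = 57
Terminal payoffs (S − K): max(32.5, 0) = 32.5, max(-53, 0) = 0
Node 0 (S = 95): V_0 = 1/1.08·[0.5333·32.5000 + 0.4667·0.0000] = 16.0494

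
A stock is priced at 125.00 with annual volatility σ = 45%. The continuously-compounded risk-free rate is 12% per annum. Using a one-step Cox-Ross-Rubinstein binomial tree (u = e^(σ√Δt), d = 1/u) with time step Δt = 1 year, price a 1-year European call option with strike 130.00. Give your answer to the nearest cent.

30.83

CRR parameters: u = e^(σ√Δt) = e^(0.45·√1) = 1.5683, d = 1/u = 0.6376
Per-period rate: rΔt = 0.12·1 = 0.12, so R = e^0.12 = 1.1275
Risk-neutral probability p = (e^0.12 − 0.6376)/(1.5683 − 0.6376) = 0.4899/0.9307 = 0.5264
Terminal stock prices: S_u = 196, S_d = 79.7
Terminal payoffs (S − K): max(66.04, 0) = 66.04, max(-50.3, 0) = 0
Node 0 (S = 125): V_0 = e^(−0.12)·[0.5264·66.0390 + 0.4736·0.0000] = 30.8292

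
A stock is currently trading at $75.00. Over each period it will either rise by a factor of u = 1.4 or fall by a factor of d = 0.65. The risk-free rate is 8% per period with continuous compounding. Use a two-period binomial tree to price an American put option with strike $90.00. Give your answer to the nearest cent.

$20.60

Risk-neutral probability p = (e^0.08 − 0.65)/(1.4 − 0.65) = 0.4333/0.7500 = 0.5777
Terminal stock prices: S_uu = 147, S_ud = 68.25, S_dd = 31.69
Terminal payoffs (K − S): max(-57, 0) = 0, max(21.75, 0) = 21.75, max(58.31, 0) = 58.31
Node u (S = 105): continuation = e^(−0.08)·[0.5777·0.0000 + 0.4223·21.7500] = 8.4785; exercise value = 0.0000 ≤ continuation, so V_u = 8.4785
Node d (S = 48.75): continuation = e^(−0.08)·[0.5777·21.7500 + 0.4223·58.3125] = 34.3305; exercise value = 41.2500 > continuation, so V_d = 41.2500 (exercise)
Node 0 (S = 75): continuation = e^(−0.08)·[0.5777·8.4785 + 0.4223·41.2500] = 20.6015; exercise value = 15.0000 ≤ continuation, so V_0 = 20.6015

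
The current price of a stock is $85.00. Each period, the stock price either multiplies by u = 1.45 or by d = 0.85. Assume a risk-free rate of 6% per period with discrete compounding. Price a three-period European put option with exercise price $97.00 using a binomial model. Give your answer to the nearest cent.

Risk-neutral probability p = (1 + 0.06 − 0.85)/(1.45 − 0.85) = 0.2100/0.6000 = 0.3500
Terminal stock prices: S_uuu = 259.1, S_uud = 151.9, S_udd = 89.05, S_ddd = 52.2
Terminal payoffs (K − S): max(-162.1, 0) = 0, max(-54.91, 0) = 0, max(7.952, 0) = 7.952, max(44.8, 0) = 44.8
Node uu (S = 178.7): V_uu = 1/1.06·[0.3500·0.0000 + 0.6500·0.0000] = 0.0000
Node ud (S = 104.8): V_ud = 1/1.06·[0.3500·0.0000 + 0.6500·7.9519] = 4.8761
Node dd (S = 61.41): V_dd = 1/1.06·[0.3500·7.9519 + 0.6500·44.7994] = 30.0969
Node u (S = 123.2): V_u = 1/1.06·[0.3500·0.0000 + 0.6500·4.8761] = 2.9901
Node d (S = 72.25): V_d = 1/1.06·[0.3500·4.8761 + 0.6500·30.0969] = 20.0657
Node 0 (S = 85): V_0 = 1/1.06·[0.3500·2.9901 + 0.6500·20.0657] = 13.2917

$13.29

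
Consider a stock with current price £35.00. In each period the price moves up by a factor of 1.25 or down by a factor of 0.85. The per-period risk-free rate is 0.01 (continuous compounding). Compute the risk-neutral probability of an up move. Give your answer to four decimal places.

p = 0.4001

Risk-neutral probability p = (e^0.01 − 0.85)/(1.25 − 0.85) = 0.1601/0.4000 = 0.4001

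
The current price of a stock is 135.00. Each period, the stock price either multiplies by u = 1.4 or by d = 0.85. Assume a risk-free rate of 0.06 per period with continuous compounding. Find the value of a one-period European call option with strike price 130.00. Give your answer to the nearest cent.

21.40

Risk-neutral probability p = (e^0.06 − 0.85)/(1.4 − 0.85) = 0.2118/0.5500 = 0.3852
Terminal stock prices: S_u = 189, S_d = 114.8
Terminal payoffs (S − K): max(59, 0) = 59, max(-15.25, 0) = 0
Node 0 (S = 135): V_0 = e^(−0.06)·[0.3852·59.0000 + 0.6148·0.0000] = 21.4009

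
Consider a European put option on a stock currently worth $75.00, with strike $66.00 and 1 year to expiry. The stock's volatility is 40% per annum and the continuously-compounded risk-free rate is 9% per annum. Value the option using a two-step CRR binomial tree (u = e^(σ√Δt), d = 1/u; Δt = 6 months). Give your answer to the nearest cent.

$5.13

CRR parameters: u = e^(σ√Δt) = e^(0.4·√0.5) = 1.3269, d = 1/u = 0.7536
Per-period rate: rΔt = 0.09·0.5 = 0.045, so R = e^0.045 = 1.0460
Risk-neutral probability p = (e^0.045 − 0.7536)/(1.3269 − 0.7536) = 0.2924/0.5733 = 0.5100
Terminal stock prices: S_uu = 132, S_ud = 75, S_dd = 42.6
Terminal payoffs (K − S): max(-66.05, 0) = 0, max(-9, 0) = 0, max(23.4, 0) = 23.4
Node u (S = 99.52): V_u = e^(−0.045)·[0.5100·0.0000 + 0.4900·0.0000] = 0.0000
Node d (S = 56.52): V_d = e^(−0.045)·[0.5100·0.0000 + 0.4900·23.4022] = 10.9614
Node 0 (S = 75): V_0 = e^(−0.045)·[0.5100·0.0000 + 0.4900·10.9614] = 5.1342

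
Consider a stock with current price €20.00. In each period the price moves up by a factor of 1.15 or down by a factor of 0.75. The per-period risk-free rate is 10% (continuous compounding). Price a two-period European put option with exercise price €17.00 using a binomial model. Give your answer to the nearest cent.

€0.06

Risk-neutral probability p = (e^0.1 − 0.75)/(1.15 − 0.75) = 0.3552/0.4000 = 0.8879
Terminal stock prices: S_uu = 26.45, S_ud = 17.25, S_dd = 11.25
Terminal payoffs (K − S): max(-9.45, 0) = 0, max(-0.25, 0) = 0, max(5.75, 0) = 5.75
Node u (S = 23): V_u = e^(−0.1)·[0.8879·0.0000 + 0.1121·0.0000] = 0.0000
Node d (S = 15): V_d = e^(−0.1)·[0.8879·0.0000 + 0.1121·5.7500] = 0.5831
Node 0 (S = 20): V_0 = e^(−0.1)·[0.8879·0.0000 + 0.1121·0.5831] = 0.0591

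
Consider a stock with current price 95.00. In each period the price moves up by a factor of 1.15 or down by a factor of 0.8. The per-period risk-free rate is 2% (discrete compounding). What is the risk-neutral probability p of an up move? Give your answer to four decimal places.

Risk-neutral probability p = (1 + 0.02 − 0.8)/(1.15 − 0.8) = 0.2200/0.3500 = 0.6286

p = 0.6286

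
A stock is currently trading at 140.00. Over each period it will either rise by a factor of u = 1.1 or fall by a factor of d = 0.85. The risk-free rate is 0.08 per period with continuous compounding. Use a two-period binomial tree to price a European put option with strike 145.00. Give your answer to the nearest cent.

1.67

Risk-neutral probability p = (e^0.08 − 0.85)/(1.1 − 0.85) = 0.2333/0.2500 = 0.9331
Terminal stock prices: S_uu = 169.4, S_ud = 130.9, S_dd = 101.1
Terminal payoffs (K − S): max(-24.4, 0) = 0, max(14.1, 0) = 14.1, max(43.85, 0) = 43.85
Node u (S = 154): V_u = e^(−0.08)·[0.9331·0.0000 + 0.0669·14.1000] = 0.8701
Node d (S = 119): V_d = e^(−0.08)·[0.9331·14.1000 + 0.0669·43.8500] = 14.8519
Node 0 (S = 140): V_0 = e^(−0.08)·[0.9331·0.8701 + 0.0669·14.8519] = 1.6661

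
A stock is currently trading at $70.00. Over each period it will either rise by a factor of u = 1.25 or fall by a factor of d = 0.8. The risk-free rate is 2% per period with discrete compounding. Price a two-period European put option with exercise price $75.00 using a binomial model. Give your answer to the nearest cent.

$9.98

Risk-neutral probability p = (1 + 0.02 − 0.8)/(1.25 − 0.8) = 0.2200/0.4500 = 0.4889
Terminal stock prices: S_uu = 109.4, S_ud = 70, S_dd = 44.8
Terminal payoffs (K − S): max(-34.38, 0) = 0, max(5, 0) = 5, max(30.2, 0) = 30.2
Node u (S = 87.5): V_u = 1/1.02·[0.4889·0.0000 + 0.5111·5.0000] = 2.5054
Node d (S = 56): V_d = 1/1.02·[0.4889·5.0000 + 0.5111·30.2000] = 17.5294
Node 0 (S = 70): V_0 = 1/1.02·[0.4889·2.5054 + 0.5111·17.5294] = 9.9847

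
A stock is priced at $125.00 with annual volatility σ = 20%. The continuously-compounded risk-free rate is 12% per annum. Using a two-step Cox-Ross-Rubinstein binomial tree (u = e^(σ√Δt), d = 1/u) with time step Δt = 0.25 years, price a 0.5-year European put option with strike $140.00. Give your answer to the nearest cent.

CRR parameters: u = e^(σ√Δt) = e^(0.2·√0.25) = 1.1052, d = 1/u = 0.9048
Per-period rate: rΔt = 0.12·0.25 = 0.03, so R = e^0.03 = 1.0305
Risk-neutral probability p = (e^0.03 − 0.9048)/(1.1052 − 0.9048) = 0.1256/0.2003 = 0.6270
Terminal stock prices: S_uu = 152.7, S_ud = 125, S_dd = 102.3
Terminal payoffs (K − S): max(-12.68, 0) = 0, max(15, 0) = 15, max(37.66, 0) = 37.66
Node u (S = 138.1): V_u = e^(−0.03)·[0.6270·0.0000 + 0.3730·15.0000] = 5.4291
Node d (S = 113.1): V_d = e^(−0.03)·[0.6270·15.0000 + 0.3730·37.6587] = 22.7577
Node 0 (S = 125): V_0 = e^(−0.03)·[0.6270·5.4291 + 0.3730·22.7577] = 11.5405

$11.54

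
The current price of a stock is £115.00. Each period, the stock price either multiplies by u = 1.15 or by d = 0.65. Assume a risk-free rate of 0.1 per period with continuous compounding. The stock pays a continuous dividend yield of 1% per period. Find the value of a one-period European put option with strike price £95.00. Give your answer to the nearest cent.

£2.05

Per-period risk-free factor R = e^0.1 = 1.1052; dividend-adjusted growth = e^(0.1−0.01) = 1.0942.
Risk-neutral probability p = (1.0942 − 0.65)/(1.15 − 0.65) = 0.4442/0.5000 = 0.8883
Terminal stock prices: S_u = 132.2, S_d = 74.75
Terminal payoffs (K − S): max(-37.25, 0) = 0, max(20.25, 0) = 20.25
Node 0 (S = 115): V_0 = e^(−0.1)·[0.8883·0.0000 + 0.1117·20.2500] = 2.0458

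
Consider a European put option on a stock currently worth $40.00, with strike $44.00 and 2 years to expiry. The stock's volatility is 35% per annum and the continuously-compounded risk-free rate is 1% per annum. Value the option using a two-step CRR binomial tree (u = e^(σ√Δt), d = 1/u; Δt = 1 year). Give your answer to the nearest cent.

$9.67

CRR parameters: u = e^(σ√Δt) = e^(0.35·√1) = 1.4191, d = 1/u = 0.7047
Per-period rate: rΔt = 0.01·1 = 0.01, so R = e^0.01 = 1.0101
Risk-neutral probability p = (e^0.01 − 0.7047)/(1.4191 − 0.7047) = 0.3054/0.7144 = 0.4275
Terminal stock prices: S_uu = 80.55, S_ud = 40, S_dd = 19.86
Terminal payoffs (K − S): max(-36.55, 0) = 0, max(4, 0) = 4, max(24.14, 0) = 24.14
Node u (S = 56.76): V_u = e^(−0.01)·[0.4275·0.0000 + 0.5725·4.0000] = 2.2674
Node d (S = 28.19): V_d = e^(−0.01)·[0.4275·4.0000 + 0.5725·24.1366] = 15.3747
Node 0 (S = 40): V_0 = e^(−0.01)·[0.4275·2.2674 + 0.5725·15.3747] = 9.6747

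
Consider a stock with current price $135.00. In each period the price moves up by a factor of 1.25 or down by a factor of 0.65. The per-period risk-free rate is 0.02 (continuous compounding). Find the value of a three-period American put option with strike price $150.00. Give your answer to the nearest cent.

Risk-neutral probability p = (e^0.02 − 0.65)/(1.25 − 0.65) = 0.3702/0.6000 = 0.6170
Terminal stock prices: S_uuu = 263.7, S_uud = 137.1, S_udd = 71.3, S_ddd = 37.07
Terminal payoffs (K − S): max(-113.7, 0) = 0, max(12.89, 0) = 12.89, max(78.7, 0) = 78.7, max(112.9, 0) = 112.9
Node uu (S = 210.9): continuation = e^(−0.02)·[0.6170·0.0000 + 0.3830·12.8906] = 4.8393; exercise value = 0.0000 ≤ continuation, so V_uu = 4.8393
Node ud (S = 109.7): continuation = e^(−0.02)·[0.6170·12.8906 + 0.3830·78.7031] = 37.3423; exercise value = 40.3125 > continuation, so V_ud = 40.3125 (exercise)
Node dd (S = 57.04): continuation = e^(−0.02)·[0.6170·78.7031 + 0.3830·112.9256] = 89.9923; exercise value = 92.9625 > continuation, so V_dd = 92.9625 (exercise)
Node u (S = 168.8): continuation = e^(−0.02)·[0.6170·4.8393 + 0.3830·40.3125] = 18.0606; exercise value = 0.0000 ≤ continuation, so V_u = 18.0606
Node d (S = 87.75): continuation = e^(−0.02)·[0.6170·40.3125 + 0.3830·92.9625] = 59.2798; exercise value = 62.2500 > continuation, so V_d = 62.2500 (exercise)
Node 0 (S = 135): continuation = e^(−0.02)·[0.6170·18.0606 + 0.3830·62.2500] = 34.2923; exercise value = 15.0000 ≤ continuation, so V_0 = 34.2923

$34.29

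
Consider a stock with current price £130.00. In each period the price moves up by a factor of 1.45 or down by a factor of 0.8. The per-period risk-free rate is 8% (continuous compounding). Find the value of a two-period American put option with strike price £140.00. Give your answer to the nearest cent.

£18.75

Risk-neutral probability p = (e^0.08 − 0.8)/(1.45 − 0.8) = 0.2833/0.6500 = 0.4358
Terminal stock prices: S_uu = 273.3, S_ud = 150.8, S_dd = 83.2
Terminal payoffs (K − S): max(-133.3, 0) = 0, max(-10.8, 0) = 0, max(56.8, 0) = 56.8
Node u (S = 188.5): continuation = e^(−0.08)·[0.4358·0.0000 + 0.5642·0.0000] = 0.0000; exercise value = 0.0000 ≤ continuation, so V_u = 0.0000
Node d (S = 104): continuation = e^(−0.08)·[0.4358·0.0000 + 0.5642·56.8000] = 29.5813; exercise value = 36.0000 > continuation, so V_d = 36.0000 (exercise)
Node 0 (S = 130): continuation = e^(−0.08)·[0.4358·0.0000 + 0.5642·36.0000] = 18.7487; exercise value = 10.0000 ≤ continuation, so V_0 = 18.7487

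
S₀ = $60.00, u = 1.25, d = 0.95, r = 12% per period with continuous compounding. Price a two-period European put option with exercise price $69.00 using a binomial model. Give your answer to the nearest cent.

$1.95

Risk-neutral probability p = (e^0.12 − 0.95)/(1.25 − 0.95) = 0.1775/0.3000 = 0.5917
Terminal stock prices: S_uu = 93.75, S_ud = 71.25, S_dd = 54.15
Terminal payoffs (K − S): max(-24.75, 0) = 0, max(-2.25, 0) = 0, max(14.85, 0) = 14.85
Node u (S = 75): V_u = e^(−0.12)·[0.5917·0.0000 + 0.4083·0.0000] = 0.0000
Node d (S = 57): V_d = e^(−0.12)·[0.5917·0.0000 + 0.4083·14.8500] = 5.3782
Node 0 (S = 60): V_0 = e^(−0.12)·[0.5917·0.0000 + 0.4083·5.3782] = 1.9478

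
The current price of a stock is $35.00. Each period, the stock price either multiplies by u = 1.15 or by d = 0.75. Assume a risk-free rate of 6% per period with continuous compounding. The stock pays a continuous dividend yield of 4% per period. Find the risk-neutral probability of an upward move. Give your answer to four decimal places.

p = 0.6755

Per-period risk-free factor R = e^0.06 = 1.0618; dividend-adjusted growth = e^(0.06−0.04) = 1.0202.
Risk-neutral probability p = (1.0202 − 0.75)/(1.15 − 0.75) = 0.2702/0.4000 = 0.6755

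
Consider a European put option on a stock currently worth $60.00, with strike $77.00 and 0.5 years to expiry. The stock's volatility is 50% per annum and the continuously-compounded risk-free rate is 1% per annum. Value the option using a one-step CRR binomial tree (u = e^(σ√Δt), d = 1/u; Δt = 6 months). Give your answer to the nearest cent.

CRR parameters: u = e^(σ√Δt) = e^(0.5·√0.5) = 1.4241, d = 1/u = 0.7022
Per-period rate: rΔt = 0.01·0.5 = 0.005, so R = e^0.005 = 1.0050
Risk-neutral probability p = (e^0.005 − 0.7022)/(1.4241 − 0.7022) = 0.3028/0.7219 = 0.4195
Terminal stock prices: S_u = 85.45, S_d = 42.13
Terminal payoffs (K − S): max(-8.447, 0) = 0, max(34.87, 0) = 34.87
Node 0 (S = 60): V_0 = e^(−0.005)·[0.4195·0.0000 + 0.5805·34.8687] = 20.1416

$20.14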